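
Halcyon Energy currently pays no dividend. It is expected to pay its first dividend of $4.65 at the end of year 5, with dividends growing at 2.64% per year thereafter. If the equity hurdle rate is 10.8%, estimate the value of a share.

Deferred-dividend DDM. At t=4 the remaining stream is a growing perpetuity with first payment D_5 = 4.65.
V_4 = D_5/(r−g) = 4.65/(0.108−0.0264) = 56.9853
P₀ = V_4/(1+r)^4 = 56.9853/(1+0.108)^4 = 37.8097

$37.81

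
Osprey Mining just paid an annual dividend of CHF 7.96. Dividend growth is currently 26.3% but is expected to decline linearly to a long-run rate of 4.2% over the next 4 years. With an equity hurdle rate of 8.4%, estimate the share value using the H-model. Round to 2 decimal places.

CHF 281.25

H-model: P₀ = D₀[(1+g_L) + H(g_S−g_L)]/(r−g_L), with H = 4/2 = 2.
P₀ = 7.96 × [(1+0.042) + 2×(0.263−0.042)] / (0.084−0.042)
   = 7.96 × 1.4840 / 0.042 = 281.2533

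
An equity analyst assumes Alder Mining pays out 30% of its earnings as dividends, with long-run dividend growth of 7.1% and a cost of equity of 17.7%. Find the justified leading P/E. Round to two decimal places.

2.83

Justified leading P/E = b/(r−g) = 0.30/(0.177−0.071) = 2.8302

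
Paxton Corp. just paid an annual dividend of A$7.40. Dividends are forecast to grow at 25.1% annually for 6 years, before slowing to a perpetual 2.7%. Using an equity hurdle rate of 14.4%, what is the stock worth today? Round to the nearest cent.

A$172.50

Two-stage DDM. Project D₁…D_6 at 0.251, terminal growth 0.027, discount at r = 0.144.
D_1 = 9.2574
D_2 = 11.5810
D_3 = 14.4878
D_4 = 18.1243
D_5 = 22.6735
D_6 = 28.3645
Terminal value at t=6: TV = D_7/(r−g) = 29.1304/(0.144−0.027) = 248.9775
P₀ = 9.2574/(1+0.144)^1 + 11.5810/(1+0.144)^2 + 14.4878/(1+0.144)^3 + 18.1243/(1+0.144)^4 + 22.6735/(1+0.144)^5 + 28.3645/(1+0.144)^6 + 248.9775/(1+0.144)^6 = 172.4966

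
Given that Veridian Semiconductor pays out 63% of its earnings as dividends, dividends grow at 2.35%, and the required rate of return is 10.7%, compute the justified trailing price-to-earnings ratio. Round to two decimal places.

7.72

Justified trailing P/E = b(1+g)/(r−g) = 0.63×(1+0.0235)/(0.107−0.0235) = 7.7222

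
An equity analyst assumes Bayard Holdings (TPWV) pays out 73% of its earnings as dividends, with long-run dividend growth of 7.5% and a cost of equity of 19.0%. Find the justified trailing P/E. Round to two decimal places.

Justified trailing P/E = b(1+g)/(r−g) = 0.73×(1+0.075)/(0.19−0.075) = 6.8239

6.82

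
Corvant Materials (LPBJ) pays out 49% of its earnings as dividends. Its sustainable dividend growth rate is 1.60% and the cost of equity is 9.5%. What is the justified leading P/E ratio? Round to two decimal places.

6.20

Justified leading P/E = b/(r−g) = 0.49/(0.095−0.016) = 6.2025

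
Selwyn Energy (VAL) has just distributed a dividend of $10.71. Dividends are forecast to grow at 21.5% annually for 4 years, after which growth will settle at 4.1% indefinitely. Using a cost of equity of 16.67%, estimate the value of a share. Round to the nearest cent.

Two-stage DDM. Project D₁…D_4 at 0.215, terminal growth 0.041, discount at r = 0.1667.
D_1 = 13.0127
D_2 = 15.8104
D_3 = 19.2096
D_4 = 23.3397
Terminal value at t=4: TV = D_5/(r−g) = 24.2966/(0.1667−0.041) = 193.2903
P₀ = 13.0127/(1+0.1667)^1 + 15.8104/(1+0.1667)^2 + 19.2096/(1+0.1667)^3 + 23.3397/(1+0.1667)^4 + 193.2903/(1+0.1667)^4 = 151.7826

$151.78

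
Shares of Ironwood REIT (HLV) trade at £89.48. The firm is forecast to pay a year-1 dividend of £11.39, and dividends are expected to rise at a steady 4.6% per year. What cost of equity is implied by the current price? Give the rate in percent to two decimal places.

Rearranging the constant-growth DDM: r = D₁/P₀ + g.
r = 11.3900 / 89.48 + 0.046 = 0.12729 + 0.046 = 0.17329

17.33%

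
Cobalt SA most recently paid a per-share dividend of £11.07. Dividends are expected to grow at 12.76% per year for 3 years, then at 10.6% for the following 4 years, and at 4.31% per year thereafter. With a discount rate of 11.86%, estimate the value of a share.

Three-stage DDM. Project D₁…D_7; terminal Gordon value at t=7 with g = 0.0431; discount at r = 0.1186.
D_1 = 12.4825
D_2 = 14.0753
D_3 = 15.8713
D_4 = 17.5537
D_5 = 19.4144
D_6 = 21.4723
D_7 = 23.7483
TV_7 = 24.7719/(0.1186−0.0431) = 328.1046
P₀ = Σ Dₜ/(1+r)ᵗ + TV_7/(1+r)^7 = 227.5648

£227.56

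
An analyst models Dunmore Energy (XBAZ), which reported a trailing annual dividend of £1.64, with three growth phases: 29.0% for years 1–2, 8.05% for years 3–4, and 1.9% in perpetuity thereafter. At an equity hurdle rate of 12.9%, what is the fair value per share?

£26.19

Three-stage DDM. Project D₁…D_4; terminal Gordon value at t=4 with g = 0.019; discount at r = 0.129.
D_1 = 2.1156
D_2 = 2.7291
D_3 = 2.9488
D_4 = 3.1862
TV_4 = 3.2467/(0.129−0.019) = 29.5158
P₀ = Σ Dₜ/(1+r)ᵗ + TV_4/(1+r)^4 = 26.1920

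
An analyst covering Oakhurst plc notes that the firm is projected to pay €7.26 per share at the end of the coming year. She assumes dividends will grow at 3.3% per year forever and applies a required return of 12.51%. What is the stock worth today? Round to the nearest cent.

Gordon growth model: P₀ = D₁/(r − g), with D₁ = 7.26 given directly.
P₀ = 7.2600 / (0.1251 − 0.033) = 7.2600 / 0.0921 = 78.8274

€78.83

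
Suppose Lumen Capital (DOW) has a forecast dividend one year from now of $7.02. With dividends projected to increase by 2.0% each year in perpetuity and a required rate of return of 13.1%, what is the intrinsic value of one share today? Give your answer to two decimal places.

$63.24

Gordon growth model: P₀ = D₁/(r − g), with D₁ = 7.02 given directly.
P₀ = 7.0200 / (0.131 − 0.02) = 7.0200 / 0.111 = 63.2432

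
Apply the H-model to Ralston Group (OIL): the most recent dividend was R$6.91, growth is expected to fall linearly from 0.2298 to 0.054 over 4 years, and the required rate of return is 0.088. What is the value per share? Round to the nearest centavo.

H-model: P₀ = D₀[(1+g_L) + H(g_S−g_L)]/(r−g_L), with H = 4/2 = 2.
P₀ = 6.91 × [(1+0.054) + 2×(0.2298−0.054)] / (0.088−0.054)
   = 6.91 × 1.4056 / 0.034 = 285.6675

R$285.67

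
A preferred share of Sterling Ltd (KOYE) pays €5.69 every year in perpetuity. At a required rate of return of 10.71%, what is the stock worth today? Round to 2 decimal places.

€53.13

Zero-growth DDM (perpetuity): P₀ = D/r = 5.69 / 0.1071 = 53.1279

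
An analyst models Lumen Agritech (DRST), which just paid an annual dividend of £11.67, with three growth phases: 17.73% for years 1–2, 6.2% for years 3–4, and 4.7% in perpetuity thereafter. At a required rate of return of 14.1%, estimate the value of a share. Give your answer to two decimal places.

£166.68

Three-stage DDM. Project D₁…D_4; terminal Gordon value at t=4 with g = 0.047; discount at r = 0.141.
D_1 = 13.7391
D_2 = 16.1750
D_3 = 17.1779
D_4 = 18.2429
TV_4 = 19.1003/(0.141−0.047) = 203.1950
P₀ = Σ Dₜ/(1+r)ᵗ + TV_4/(1+r)^4 = 166.6797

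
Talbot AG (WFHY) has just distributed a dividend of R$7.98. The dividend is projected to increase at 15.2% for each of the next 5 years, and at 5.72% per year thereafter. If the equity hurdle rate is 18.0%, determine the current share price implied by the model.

R$98.08

Two-stage DDM. Project D₁…D_5 at 0.152, terminal growth 0.0572, discount at r = 0.18.
D_1 = 9.1930
D_2 = 10.5903
D_3 = 12.2000
D_4 = 14.0544
D_5 = 16.1907
Terminal value at t=5: TV = D_6/(r−g) = 17.1168/(0.18−0.0572) = 139.3876
P₀ = 9.1930/(1+0.18)^1 + 10.5903/(1+0.18)^2 + 12.2000/(1+0.18)^3 + 14.0544/(1+0.18)^4 + 16.1907/(1+0.18)^5 + 139.3876/(1+0.18)^5 = 98.0755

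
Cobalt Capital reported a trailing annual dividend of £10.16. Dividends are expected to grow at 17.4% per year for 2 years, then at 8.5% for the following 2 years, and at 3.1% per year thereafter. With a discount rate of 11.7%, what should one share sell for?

Three-stage DDM. Project D₁…D_4; terminal Gordon value at t=4 with g = 0.031; discount at r = 0.117.
D_1 = 11.9278
D_2 = 14.0033
D_3 = 15.1936
D_4 = 16.4850
TV_4 = 16.9961/(0.117−0.031) = 197.6285
P₀ = Σ Dₜ/(1+r)ᵗ + TV_4/(1+r)^4 = 170.3444

£170.34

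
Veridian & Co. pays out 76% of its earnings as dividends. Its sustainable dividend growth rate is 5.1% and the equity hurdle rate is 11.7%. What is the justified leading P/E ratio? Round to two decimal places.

11.52

Justified leading P/E = b/(r−g) = 0.76/(0.117−0.051) = 11.5152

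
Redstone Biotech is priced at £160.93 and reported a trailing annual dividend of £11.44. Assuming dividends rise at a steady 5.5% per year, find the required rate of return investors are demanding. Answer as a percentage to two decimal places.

Rearranging the constant-growth DDM: r = D₁/P₀ + g.
D₁ = 11.44 × (1 + 0.055) = 12.0692.
r = 12.0692 / 160.93 + 0.055 = 0.07500 + 0.055 = 0.13000

13.00%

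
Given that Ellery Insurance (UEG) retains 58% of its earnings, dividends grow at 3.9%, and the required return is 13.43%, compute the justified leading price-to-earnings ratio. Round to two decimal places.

Payout ratio b = 1 − 0.58 = 0.42.
Justified leading P/E = b/(r−g) = 0.42/(0.1343−0.039) = 4.4071

4.41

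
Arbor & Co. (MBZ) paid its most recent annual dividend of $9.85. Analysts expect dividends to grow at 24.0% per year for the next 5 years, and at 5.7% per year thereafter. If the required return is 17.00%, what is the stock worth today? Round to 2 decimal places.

$182.03

Two-stage DDM. Project D₁…D_5 at 0.24, terminal growth 0.057, discount at r = 0.17.
D_1 = 12.2140
D_2 = 15.1454
D_3 = 18.7802
D_4 = 23.2875
D_5 = 28.8765
Terminal value at t=5: TV = D_6/(r−g) = 30.5225/(0.17−0.057) = 270.1103
P₀ = 12.2140/(1+0.17)^1 + 15.1454/(1+0.17)^2 + 18.7802/(1+0.17)^3 + 23.2875/(1+0.17)^4 + 28.8765/(1+0.17)^5 + 270.1103/(1+0.17)^5 = 182.0277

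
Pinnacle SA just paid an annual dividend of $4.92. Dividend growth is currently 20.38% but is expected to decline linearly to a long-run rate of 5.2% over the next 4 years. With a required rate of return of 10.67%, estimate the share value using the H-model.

H-model: P₀ = D₀[(1+g_L) + H(g_S−g_L)]/(r−g_L), with H = 4/2 = 2.
P₀ = 4.92 × [(1+0.052) + 2×(0.2038−0.052)] / (0.1067−0.052)
   = 4.92 × 1.3556 / 0.0547 = 121.9297

$121.93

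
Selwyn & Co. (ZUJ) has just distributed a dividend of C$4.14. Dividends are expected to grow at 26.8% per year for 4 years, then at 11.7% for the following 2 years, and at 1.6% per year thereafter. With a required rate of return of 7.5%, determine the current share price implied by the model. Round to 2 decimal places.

C$191.43

Three-stage DDM. Project D₁…D_6; terminal Gordon value at t=6 with g = 0.016; discount at r = 0.075.
D_1 = 5.2495
D_2 = 6.6564
D_3 = 8.4403
D_4 = 10.7023
D_5 = 11.9545
D_6 = 13.3531
TV_6 = 13.5668/(0.075−0.016) = 229.9458
P₀ = Σ Dₜ/(1+r)ᵗ + TV_6/(1+r)^6 = 191.4266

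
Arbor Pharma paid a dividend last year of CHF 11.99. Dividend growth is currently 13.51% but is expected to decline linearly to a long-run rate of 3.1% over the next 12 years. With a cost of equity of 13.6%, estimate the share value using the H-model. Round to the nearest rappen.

H-model: P₀ = D₀[(1+g_L) + H(g_S−g_L)]/(r−g_L), with H = 12/2 = 6.
P₀ = 11.99 × [(1+0.031) + 6×(0.1351−0.031)] / (0.136−0.031)
   = 11.99 × 1.6556 / 0.105 = 189.0538

CHF 189.05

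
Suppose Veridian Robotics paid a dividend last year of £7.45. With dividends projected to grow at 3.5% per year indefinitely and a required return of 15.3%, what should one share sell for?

£65.35

Gordon growth model: P₀ = D₁/(r − g). D₁ = 7.45 × (1 + 0.035) = 7.7107.
P₀ = 7.7107 / (0.153 − 0.035) = 7.7107 / 0.118 = 65.3453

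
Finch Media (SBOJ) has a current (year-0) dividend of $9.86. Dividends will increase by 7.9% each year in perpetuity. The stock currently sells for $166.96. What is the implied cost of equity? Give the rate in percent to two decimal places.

14.27%

Rearranging the constant-growth DDM: r = D₁/P₀ + g.
D₁ = 9.86 × (1 + 0.079) = 10.6389.
r = 10.6389 / 166.96 + 0.079 = 0.06372 + 0.079 = 0.14272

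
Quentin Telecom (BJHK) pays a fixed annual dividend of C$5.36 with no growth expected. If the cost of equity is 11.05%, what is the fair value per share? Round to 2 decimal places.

Zero-growth DDM (perpetuity): P₀ = D/r = 5.36 / 0.1105 = 48.5068

C$48.51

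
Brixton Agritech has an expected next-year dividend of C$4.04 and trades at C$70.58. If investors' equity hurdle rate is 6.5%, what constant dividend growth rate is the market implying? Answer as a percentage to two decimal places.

From P₀ = D₁/(r − g), the implied growth is g = r − D₁/P₀.
g = 0.065 − 4.04/70.58 = 0.065 − 0.05724 = 0.00776

0.78%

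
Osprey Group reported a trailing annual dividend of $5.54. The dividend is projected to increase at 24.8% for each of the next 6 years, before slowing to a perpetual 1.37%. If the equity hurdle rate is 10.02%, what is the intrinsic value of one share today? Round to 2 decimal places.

Two-stage DDM. Project D₁…D_6 at 0.248, terminal growth 0.0137, discount at r = 0.1002.
D_1 = 6.9139
D_2 = 8.6286
D_3 = 10.7685
D_4 = 13.4390
D_5 = 16.7719
D_6 = 20.9314
Terminal value at t=6: TV = D_7/(r−g) = 21.2181/(0.1002−0.0137) = 245.2961
P₀ = 6.9139/(1+0.1002)^1 + 8.6286/(1+0.1002)^2 + 10.7685/(1+0.1002)^3 + 13.4390/(1+0.1002)^4 + 16.7719/(1+0.1002)^5 + 20.9314/(1+0.1002)^6 + 245.2961/(1+0.1002)^6 = 191.1903

$191.19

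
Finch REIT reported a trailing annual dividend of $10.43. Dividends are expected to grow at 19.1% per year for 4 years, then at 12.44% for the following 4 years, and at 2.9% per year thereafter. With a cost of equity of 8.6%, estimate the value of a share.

$431.68

Three-stage DDM. Project D₁…D_8; terminal Gordon value at t=8 with g = 0.029; discount at r = 0.086.
D_1 = 12.4221
D_2 = 14.7948
D_3 = 17.6206
D_4 = 20.9861
D_5 = 23.5967
D_6 = 26.5322
D_7 = 29.8328
D_8 = 33.5440
TV_8 = 34.5168/(0.086−0.029) = 605.5573
P₀ = Σ Dₜ/(1+r)ᵗ + TV_8/(1+r)^8 = 431.6833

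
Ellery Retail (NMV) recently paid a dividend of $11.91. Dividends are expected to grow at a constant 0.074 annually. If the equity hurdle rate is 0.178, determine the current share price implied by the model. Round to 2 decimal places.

$122.99

Gordon growth model: P₀ = D₁/(r − g). D₁ = 11.91 × (1 + 0.074) = 12.7913.
P₀ = 12.7913 / (0.178 − 0.074) = 12.7913 / 0.104 = 122.9937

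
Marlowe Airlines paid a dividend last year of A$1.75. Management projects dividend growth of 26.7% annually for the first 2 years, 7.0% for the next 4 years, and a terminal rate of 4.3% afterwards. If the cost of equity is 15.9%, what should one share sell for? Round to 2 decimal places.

A$24.54

Three-stage DDM. Project D₁…D_6; terminal Gordon value at t=6 with g = 0.043; discount at r = 0.159.
D_1 = 2.2172
D_2 = 2.8093
D_3 = 3.0059
D_4 = 3.2163
D_5 = 3.4415
D_6 = 3.6824
TV_6 = 3.8407/(0.159−0.043) = 33.1095
P₀ = Σ Dₜ/(1+r)ᵗ + TV_6/(1+r)^6 = 24.5425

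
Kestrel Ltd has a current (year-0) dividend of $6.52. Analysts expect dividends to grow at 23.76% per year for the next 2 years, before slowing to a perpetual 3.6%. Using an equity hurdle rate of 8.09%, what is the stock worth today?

Two-stage DDM. Project D₁…D_2 at 0.2376, terminal growth 0.036, discount at r = 0.0809.
D_1 = 8.0692
D_2 = 9.9864
Terminal value at t=2: TV = D_3/(r−g) = 10.3459/(0.0809−0.036) = 230.4208
P₀ = 8.0692/(1+0.0809)^1 + 9.9864/(1+0.0809)^2 + 230.4208/(1+0.0809)^2 = 213.2325

$213.23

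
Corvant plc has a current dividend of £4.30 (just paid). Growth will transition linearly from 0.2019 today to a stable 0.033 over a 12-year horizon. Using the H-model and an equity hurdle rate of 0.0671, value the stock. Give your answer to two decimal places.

£258.05

H-model: P₀ = D₀[(1+g_L) + H(g_S−g_L)]/(r−g_L), with H = 12/2 = 6.
P₀ = 4.30 × [(1+0.033) + 6×(0.2019−0.033)] / (0.0671−0.033)
   = 4.30 × 2.0464 / 0.0341 = 258.0504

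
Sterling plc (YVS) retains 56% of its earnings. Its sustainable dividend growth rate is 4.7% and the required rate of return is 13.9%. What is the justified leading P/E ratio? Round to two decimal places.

Payout ratio b = 1 − 0.56 = 0.44.
Justified leading P/E = b/(r−g) = 0.44/(0.139−0.047) = 4.7826

4.78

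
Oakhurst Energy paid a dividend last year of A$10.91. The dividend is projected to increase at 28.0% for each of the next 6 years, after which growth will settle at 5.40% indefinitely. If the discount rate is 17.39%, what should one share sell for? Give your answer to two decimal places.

A$250.77

Two-stage DDM. Project D₁…D_6 at 0.28, terminal growth 0.054, discount at r = 0.1739.
D_1 = 13.9648
D_2 = 17.8749
D_3 = 22.8799
D_4 = 29.2863
D_5 = 37.4865
D_6 = 47.9827
Terminal value at t=6: TV = D_7/(r−g) = 50.5738/(0.1739−0.054) = 421.7994
P₀ = 13.9648/(1+0.1739)^1 + 17.8749/(1+0.1739)^2 + 22.8799/(1+0.1739)^3 + 29.2863/(1+0.1739)^4 + 37.4865/(1+0.1739)^5 + 47.9827/(1+0.1739)^6 + 421.7994/(1+0.1739)^6 = 250.7676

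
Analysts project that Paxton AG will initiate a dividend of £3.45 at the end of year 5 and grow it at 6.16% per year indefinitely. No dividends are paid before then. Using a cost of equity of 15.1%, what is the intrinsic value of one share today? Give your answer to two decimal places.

£21.99

Deferred-dividend DDM. At t=4 the remaining stream is a growing perpetuity with first payment D_5 = 3.45.
V_4 = D_5/(r−g) = 3.45/(0.151−0.0616) = 38.5906
P₀ = V_4/(1+r)^4 = 38.5906/(1+0.151)^4 = 21.9877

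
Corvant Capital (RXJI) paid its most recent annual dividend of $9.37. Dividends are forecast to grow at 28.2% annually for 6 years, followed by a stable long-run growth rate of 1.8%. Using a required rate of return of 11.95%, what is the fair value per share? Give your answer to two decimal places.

Two-stage DDM. Project D₁…D_6 at 0.282, terminal growth 0.018, discount at r = 0.1195.
D_1 = 12.0123
D_2 = 15.3998
D_3 = 19.7426
D_4 = 25.3100
D_5 = 32.4474
D_6 = 41.5975
Terminal value at t=6: TV = D_7/(r−g) = 42.3463/(0.1195−0.018) = 417.2050
P₀ = 12.0123/(1+0.1195)^1 + 15.3998/(1+0.1195)^2 + 19.7426/(1+0.1195)^3 + 25.3100/(1+0.1195)^4 + 32.4474/(1+0.1195)^5 + 41.5975/(1+0.1195)^6 + 417.2050/(1+0.1195)^6 = 304.7225

$304.72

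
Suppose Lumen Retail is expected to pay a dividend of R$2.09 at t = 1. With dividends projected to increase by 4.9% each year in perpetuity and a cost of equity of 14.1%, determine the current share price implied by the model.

Gordon growth model: P₀ = D₁/(r − g), with D₁ = 2.09 given directly.
P₀ = 2.0900 / (0.141 − 0.049) = 2.0900 / 0.092 = 22.7174

R$22.72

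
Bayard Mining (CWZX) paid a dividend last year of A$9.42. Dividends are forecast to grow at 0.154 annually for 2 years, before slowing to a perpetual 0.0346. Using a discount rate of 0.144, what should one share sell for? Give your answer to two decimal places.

Two-stage DDM. Project D₁…D_2 at 0.154, terminal growth 0.0346, discount at r = 0.144.
D_1 = 10.8707
D_2 = 12.5448
Terminal value at t=2: TV = D_3/(r−g) = 12.9788/(0.144−0.0346) = 118.6363
P₀ = 10.8707/(1+0.144)^1 + 12.5448/(1+0.144)^2 + 118.6363/(1+0.144)^2 = 109.7373

A$109.74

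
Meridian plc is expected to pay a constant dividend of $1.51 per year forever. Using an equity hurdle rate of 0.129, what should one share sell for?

$11.71

Zero-growth DDM (perpetuity): P₀ = D/r = 1.51 / 0.129 = 11.7054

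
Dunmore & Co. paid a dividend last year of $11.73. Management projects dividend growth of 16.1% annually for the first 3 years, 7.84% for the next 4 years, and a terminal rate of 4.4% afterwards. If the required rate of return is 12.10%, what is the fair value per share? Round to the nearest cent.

$236.43

Three-stage DDM. Project D₁…D_7; terminal Gordon value at t=7 with g = 0.044; discount at r = 0.121.
D_1 = 13.6185
D_2 = 15.8111
D_3 = 18.3567
D_4 = 19.7959
D_5 = 21.3479
D_6 = 23.0215
D_7 = 24.8264
TV_7 = 25.9188/(0.121−0.044) = 336.6076
P₀ = Σ Dₜ/(1+r)ᵗ + TV_7/(1+r)^7 = 236.4342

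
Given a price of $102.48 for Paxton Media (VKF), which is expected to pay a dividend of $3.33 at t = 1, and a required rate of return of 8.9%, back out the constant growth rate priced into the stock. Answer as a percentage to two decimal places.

5.65%

From P₀ = D₁/(r − g), the implied growth is g = r − D₁/P₀.
g = 0.089 − 3.33/102.48 = 0.089 − 0.03249 = 0.05651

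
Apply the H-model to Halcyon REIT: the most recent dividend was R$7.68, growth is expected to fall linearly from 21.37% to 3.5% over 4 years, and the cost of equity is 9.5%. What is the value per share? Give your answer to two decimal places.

R$178.23

H-model: P₀ = D₀[(1+g_L) + H(g_S−g_L)]/(r−g_L), with H = 4/2 = 2.
P₀ = 7.68 × [(1+0.035) + 2×(0.2137−0.035)] / (0.095−0.035)
   = 7.68 × 1.3924 / 0.06 = 178.2272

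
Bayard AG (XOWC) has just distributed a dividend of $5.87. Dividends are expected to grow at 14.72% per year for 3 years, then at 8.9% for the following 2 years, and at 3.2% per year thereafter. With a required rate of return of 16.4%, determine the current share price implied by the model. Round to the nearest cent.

Three-stage DDM. Project D₁…D_5; terminal Gordon value at t=5 with g = 0.032; discount at r = 0.164.
D_1 = 6.7341
D_2 = 7.7253
D_3 = 8.8625
D_4 = 9.6512
D_5 = 10.5102
TV_5 = 10.8465/(0.164−0.032) = 82.1707
P₀ = Σ Dₜ/(1+r)ᵗ + TV_5/(1+r)^5 = 65.7375

$65.74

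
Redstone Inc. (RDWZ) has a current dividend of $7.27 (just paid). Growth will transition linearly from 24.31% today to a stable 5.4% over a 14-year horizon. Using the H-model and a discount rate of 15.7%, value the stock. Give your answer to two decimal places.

$167.82

H-model: P₀ = D₀[(1+g_L) + H(g_S−g_L)]/(r−g_L), with H = 14/2 = 7.
P₀ = 7.27 × [(1+0.054) + 7×(0.2431−0.054)] / (0.157−0.054)
   = 7.27 × 2.3777 / 0.103 = 167.8241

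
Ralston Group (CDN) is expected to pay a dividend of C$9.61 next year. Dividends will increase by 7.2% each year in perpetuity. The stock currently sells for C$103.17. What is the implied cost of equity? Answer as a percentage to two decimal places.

16.51%

Rearranging the constant-growth DDM: r = D₁/P₀ + g.
r = 9.6100 / 103.17 + 0.072 = 0.09315 + 0.072 = 0.16515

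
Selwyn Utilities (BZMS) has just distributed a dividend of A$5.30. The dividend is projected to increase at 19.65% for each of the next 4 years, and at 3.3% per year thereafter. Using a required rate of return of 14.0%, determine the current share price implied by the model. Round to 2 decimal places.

Two-stage DDM. Project D₁…D_4 at 0.1965, terminal growth 0.033, discount at r = 0.14.
D_1 = 6.3414
D_2 = 7.5875
D_3 = 9.0785
D_4 = 10.8624
Terminal value at t=4: TV = D_5/(r−g) = 11.2209/(0.14−0.033) = 104.8681
P₀ = 6.3414/(1+0.14)^1 + 7.5875/(1+0.14)^2 + 9.0785/(1+0.14)^3 + 10.8624/(1+0.14)^4 + 104.8681/(1+0.14)^4 = 86.0505

A$86.05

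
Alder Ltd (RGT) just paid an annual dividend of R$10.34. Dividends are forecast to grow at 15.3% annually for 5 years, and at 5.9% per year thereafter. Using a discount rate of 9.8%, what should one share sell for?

Two-stage DDM. Project D₁…D_5 at 0.153, terminal growth 0.059, discount at r = 0.098.
D_1 = 11.9220
D_2 = 13.7461
D_3 = 15.8492
D_4 = 18.2742
D_5 = 21.0701
Terminal value at t=5: TV = D_6/(r−g) = 22.3133/(0.098−0.059) = 572.1349
P₀ = 11.9220/(1+0.098)^1 + 13.7461/(1+0.098)^2 + 15.8492/(1+0.098)^3 + 18.2742/(1+0.098)^4 + 21.0701/(1+0.098)^5 + 572.1349/(1+0.098)^5 = 418.5059

R$418.51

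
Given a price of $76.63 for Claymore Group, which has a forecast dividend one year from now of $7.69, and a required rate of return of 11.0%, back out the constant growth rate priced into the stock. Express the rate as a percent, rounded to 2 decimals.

From P₀ = D₁/(r − g), the implied growth is g = r − D₁/P₀.
g = 0.11 − 7.69/76.63 = 0.11 − 0.10035 = 0.00965

0.96%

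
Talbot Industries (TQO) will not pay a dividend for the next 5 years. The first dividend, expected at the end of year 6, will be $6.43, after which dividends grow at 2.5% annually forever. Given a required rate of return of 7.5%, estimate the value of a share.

$89.58

Deferred-dividend DDM. At t=5 the remaining stream is a growing perpetuity with first payment D_6 = 6.43.
V_5 = D_6/(r−g) = 6.43/(0.075−0.025) = 128.6000
P₀ = V_5/(1+r)^5 = 128.6000/(1+0.075)^5 = 89.5774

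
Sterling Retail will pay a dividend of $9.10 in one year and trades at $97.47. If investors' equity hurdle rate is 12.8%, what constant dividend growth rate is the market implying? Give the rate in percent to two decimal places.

3.46%

From P₀ = D₁/(r − g), the implied growth is g = r − D₁/P₀.
g = 0.128 − 9.10/97.47 = 0.128 − 0.09336 = 0.03464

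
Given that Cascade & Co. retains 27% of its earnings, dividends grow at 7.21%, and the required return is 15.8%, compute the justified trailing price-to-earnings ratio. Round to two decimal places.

9.11

Payout ratio b = 1 − 0.27 = 0.73.
Justified trailing P/E = b(1+g)/(r−g) = 0.73×(1+0.0721)/(0.158−0.0721) = 9.1110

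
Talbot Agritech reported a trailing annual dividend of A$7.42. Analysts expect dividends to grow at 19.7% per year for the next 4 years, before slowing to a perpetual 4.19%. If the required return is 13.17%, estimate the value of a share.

Two-stage DDM. Project D₁…D_4 at 0.197, terminal growth 0.0419, discount at r = 0.1317.
D_1 = 8.8817
D_2 = 10.6314
D_3 = 12.7258
D_4 = 15.2328
Terminal value at t=4: TV = D_5/(r−g) = 15.8711/(0.1317−0.0419) = 176.7381
P₀ = 8.8817/(1+0.1317)^1 + 10.6314/(1+0.1317)^2 + 12.7258/(1+0.1317)^3 + 15.2328/(1+0.1317)^4 + 176.7381/(1+0.1317)^4 = 141.9626

A$141.96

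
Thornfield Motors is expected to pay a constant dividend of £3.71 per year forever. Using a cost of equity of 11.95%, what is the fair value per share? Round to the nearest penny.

Zero-growth DDM (perpetuity): P₀ = D/r = 3.71 / 0.1195 = 31.0460

£31.05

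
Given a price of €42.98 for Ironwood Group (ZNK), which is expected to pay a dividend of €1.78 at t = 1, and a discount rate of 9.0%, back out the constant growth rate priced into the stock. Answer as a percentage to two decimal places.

4.86%

From P₀ = D₁/(r − g), the implied growth is g = r − D₁/P₀.
g = 0.09 − 1.78/42.98 = 0.09 − 0.04141 = 0.04859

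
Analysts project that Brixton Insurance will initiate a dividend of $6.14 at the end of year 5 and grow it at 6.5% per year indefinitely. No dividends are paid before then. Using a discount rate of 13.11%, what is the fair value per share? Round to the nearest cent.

Deferred-dividend DDM. At t=4 the remaining stream is a growing perpetuity with first payment D_5 = 6.14.
V_4 = D_5/(r−g) = 6.14/(0.1311−0.065) = 92.8896
P₀ = V_4/(1+r)^4 = 92.8896/(1+0.1311)^4 = 56.7496

$56.75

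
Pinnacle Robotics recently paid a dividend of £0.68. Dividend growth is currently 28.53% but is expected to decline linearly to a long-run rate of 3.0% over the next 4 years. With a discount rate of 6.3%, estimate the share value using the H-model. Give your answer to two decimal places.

£31.75

H-model: P₀ = D₀[(1+g_L) + H(g_S−g_L)]/(r−g_L), with H = 4/2 = 2.
P₀ = 0.68 × [(1+0.03) + 2×(0.2853−0.03)] / (0.063−0.03)
   = 0.68 × 1.5406 / 0.033 = 31.7457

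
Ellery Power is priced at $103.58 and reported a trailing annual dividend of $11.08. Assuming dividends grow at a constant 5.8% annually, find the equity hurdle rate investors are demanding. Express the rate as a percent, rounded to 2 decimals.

17.12%

Rearranging the constant-growth DDM: r = D₁/P₀ + g.
D₁ = 11.08 × (1 + 0.058) = 11.7226.
r = 11.7226 / 103.58 + 0.058 = 0.11317 + 0.058 = 0.17117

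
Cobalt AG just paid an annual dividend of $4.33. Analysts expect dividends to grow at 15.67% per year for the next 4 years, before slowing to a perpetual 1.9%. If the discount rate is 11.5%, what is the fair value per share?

Two-stage DDM. Project D₁…D_4 at 0.1567, terminal growth 0.019, discount at r = 0.115.
D_1 = 5.0085
D_2 = 5.7933
D_3 = 6.7012
D_4 = 7.7512
Terminal value at t=4: TV = D_5/(r−g) = 7.8985/(0.115−0.019) = 82.2761
P₀ = 5.0085/(1+0.115)^1 + 5.7933/(1+0.115)^2 + 6.7012/(1+0.115)^3 + 7.7512/(1+0.115)^4 + 82.2761/(1+0.115)^4 = 72.2333

$72.23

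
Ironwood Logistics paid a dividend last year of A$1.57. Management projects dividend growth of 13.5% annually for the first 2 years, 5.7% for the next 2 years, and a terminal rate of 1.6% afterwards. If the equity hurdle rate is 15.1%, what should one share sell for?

Three-stage DDM. Project D₁…D_4; terminal Gordon value at t=4 with g = 0.016; discount at r = 0.151.
D_1 = 1.7820
D_2 = 2.0225
D_3 = 2.1378
D_4 = 2.2597
TV_4 = 2.2958/(0.151−0.016) = 17.0060
P₀ = Σ Dₜ/(1+r)ᵗ + TV_4/(1+r)^4 = 15.4538

A$15.45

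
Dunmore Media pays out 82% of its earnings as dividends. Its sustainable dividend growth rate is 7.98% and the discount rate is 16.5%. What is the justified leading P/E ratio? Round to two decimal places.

9.62

Justified leading P/E = b/(r−g) = 0.82/(0.165−0.0798) = 9.6244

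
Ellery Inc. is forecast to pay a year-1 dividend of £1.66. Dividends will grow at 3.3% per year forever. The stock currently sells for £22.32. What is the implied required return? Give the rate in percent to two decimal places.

Rearranging the constant-growth DDM: r = D₁/P₀ + g.
r = 1.6600 / 22.32 + 0.033 = 0.07437 + 0.033 = 0.10737

10.74%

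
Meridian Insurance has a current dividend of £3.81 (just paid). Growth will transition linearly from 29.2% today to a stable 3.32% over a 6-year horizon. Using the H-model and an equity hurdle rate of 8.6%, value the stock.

H-model: P₀ = D₀[(1+g_L) + H(g_S−g_L)]/(r−g_L), with H = 6/2 = 3.
P₀ = 3.81 × [(1+0.0332) + 3×(0.292−0.0332)] / (0.086−0.0332)
   = 3.81 × 1.8096 / 0.0528 = 130.5791

£130.58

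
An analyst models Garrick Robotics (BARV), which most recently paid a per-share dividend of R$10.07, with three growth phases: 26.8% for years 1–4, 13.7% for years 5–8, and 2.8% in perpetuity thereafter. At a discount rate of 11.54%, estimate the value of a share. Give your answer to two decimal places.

Three-stage DDM. Project D₁…D_8; terminal Gordon value at t=8 with g = 0.028; discount at r = 0.1154.
D_1 = 12.7688
D_2 = 16.1908
D_3 = 20.5299
D_4 = 26.0319
D_5 = 29.5983
D_6 = 33.6533
D_7 = 38.2638
D_8 = 43.5059
TV_8 = 44.7241/(0.1154−0.028) = 511.7172
P₀ = Σ Dₜ/(1+r)ᵗ + TV_8/(1+r)^8 = 340.2603

R$340.26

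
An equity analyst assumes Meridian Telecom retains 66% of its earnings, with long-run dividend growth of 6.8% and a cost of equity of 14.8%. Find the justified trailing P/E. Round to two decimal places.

4.54

Payout ratio b = 1 − 0.66 = 0.34.
Justified trailing P/E = b(1+g)/(r−g) = 0.34×(1+0.068)/(0.148−0.068) = 4.5390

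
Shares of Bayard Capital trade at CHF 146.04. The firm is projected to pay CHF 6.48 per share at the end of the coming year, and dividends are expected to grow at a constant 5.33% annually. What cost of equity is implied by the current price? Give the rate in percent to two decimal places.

Rearranging the constant-growth DDM: r = D₁/P₀ + g.
r = 6.4800 / 146.04 + 0.0533 = 0.04437 + 0.0533 = 0.09767

9.77%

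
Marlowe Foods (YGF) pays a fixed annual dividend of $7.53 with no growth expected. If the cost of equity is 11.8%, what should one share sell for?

$63.81

Zero-growth DDM (perpetuity): P₀ = D/r = 7.53 / 0.118 = 63.8136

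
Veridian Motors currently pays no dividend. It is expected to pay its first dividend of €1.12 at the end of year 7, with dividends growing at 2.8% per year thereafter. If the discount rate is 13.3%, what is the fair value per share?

€5.04

Deferred-dividend DDM. At t=6 the remaining stream is a growing perpetuity with first payment D_7 = 1.12.
V_6 = D_7/(r−g) = 1.12/(0.133−0.028) = 10.6667
P₀ = V_6/(1+r)^6 = 10.6667/(1+0.133)^6 = 5.0425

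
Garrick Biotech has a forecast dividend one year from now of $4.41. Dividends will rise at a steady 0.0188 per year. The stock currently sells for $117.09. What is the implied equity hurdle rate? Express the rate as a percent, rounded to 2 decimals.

5.65%

Rearranging the constant-growth DDM: r = D₁/P₀ + g.
r = 4.4100 / 117.09 + 0.0188 = 0.03766 + 0.0188 = 0.05646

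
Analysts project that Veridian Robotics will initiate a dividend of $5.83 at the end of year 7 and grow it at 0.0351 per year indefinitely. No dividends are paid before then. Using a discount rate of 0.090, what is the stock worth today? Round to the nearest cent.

$63.32

Deferred-dividend DDM. At t=6 the remaining stream is a growing perpetuity with first payment D_7 = 5.83.
V_6 = D_7/(r−g) = 5.83/(0.09−0.0351) = 106.1931
P₀ = V_6/(1+r)^6 = 106.1931/(1+0.09)^6 = 63.3195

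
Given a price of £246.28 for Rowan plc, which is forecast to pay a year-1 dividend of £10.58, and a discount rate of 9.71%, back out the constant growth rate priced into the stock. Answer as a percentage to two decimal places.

5.41%

From P₀ = D₁/(r − g), the implied growth is g = r − D₁/P₀.
g = 0.0971 − 10.58/246.28 = 0.0971 − 0.04296 = 0.05414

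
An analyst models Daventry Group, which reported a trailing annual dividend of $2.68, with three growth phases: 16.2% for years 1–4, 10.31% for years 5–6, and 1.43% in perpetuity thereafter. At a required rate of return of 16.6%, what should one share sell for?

$31.31

Three-stage DDM. Project D₁…D_6; terminal Gordon value at t=6 with g = 0.0143; discount at r = 0.166.
D_1 = 3.1142
D_2 = 3.6187
D_3 = 4.2049
D_4 = 4.8861
D_5 = 5.3898
D_6 = 5.9455
TV_6 = 6.0305/(0.166−0.0143) = 39.7530
P₀ = Σ Dₜ/(1+r)ᵗ + TV_6/(1+r)^6 = 31.3141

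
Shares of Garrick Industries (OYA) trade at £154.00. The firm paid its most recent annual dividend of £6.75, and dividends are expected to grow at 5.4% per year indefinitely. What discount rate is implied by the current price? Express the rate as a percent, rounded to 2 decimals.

10.02%

Rearranging the constant-growth DDM: r = D₁/P₀ + g.
D₁ = 6.75 × (1 + 0.054) = 7.1145.
r = 7.1145 / 154.00 + 0.054 = 0.04620 + 0.054 = 0.10020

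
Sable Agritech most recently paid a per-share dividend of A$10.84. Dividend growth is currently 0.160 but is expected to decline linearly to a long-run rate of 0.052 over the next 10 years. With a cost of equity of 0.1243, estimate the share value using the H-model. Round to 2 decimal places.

A$238.69

H-model: P₀ = D₀[(1+g_L) + H(g_S−g_L)]/(r−g_L), with H = 10/2 = 5.
P₀ = 10.84 × [(1+0.052) + 5×(0.16−0.052)] / (0.1243−0.052)
   = 10.84 × 1.5920 / 0.0723 = 238.6899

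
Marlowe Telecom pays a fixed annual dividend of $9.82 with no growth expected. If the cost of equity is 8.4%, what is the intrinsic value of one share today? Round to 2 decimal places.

Zero-growth DDM (perpetuity): P₀ = D/r = 9.82 / 0.084 = 116.9048

$116.90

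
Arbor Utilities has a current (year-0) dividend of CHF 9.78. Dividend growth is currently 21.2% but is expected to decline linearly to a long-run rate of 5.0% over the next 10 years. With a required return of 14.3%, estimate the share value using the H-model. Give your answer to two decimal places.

H-model: P₀ = D₀[(1+g_L) + H(g_S−g_L)]/(r−g_L), with H = 10/2 = 5.
P₀ = 9.78 × [(1+0.05) + 5×(0.212−0.05)] / (0.143−0.05)
   = 9.78 × 1.8600 / 0.093 = 195.6000

CHF 195.60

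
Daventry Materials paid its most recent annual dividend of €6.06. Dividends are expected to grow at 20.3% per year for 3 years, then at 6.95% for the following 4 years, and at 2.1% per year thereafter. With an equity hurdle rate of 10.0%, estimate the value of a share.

Three-stage DDM. Project D₁…D_7; terminal Gordon value at t=7 with g = 0.021; discount at r = 0.1.
D_1 = 7.2902
D_2 = 8.7701
D_3 = 10.5504
D_4 = 11.2837
D_5 = 12.0679
D_6 = 12.9066
D_7 = 13.8036
TV_7 = 14.0935/(0.1−0.021) = 178.3985
P₀ = Σ Dₜ/(1+r)ᵗ + TV_7/(1+r)^7 = 142.9178

€142.92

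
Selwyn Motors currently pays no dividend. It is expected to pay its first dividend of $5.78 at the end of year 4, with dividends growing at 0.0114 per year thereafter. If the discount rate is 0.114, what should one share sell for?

$40.75

Deferred-dividend DDM. At t=3 the remaining stream is a growing perpetuity with first payment D_4 = 5.78.
V_3 = D_4/(r−g) = 5.78/(0.114−0.0114) = 56.3353
P₀ = V_3/(1+r)^3 = 56.3353/(1+0.114)^3 = 40.7497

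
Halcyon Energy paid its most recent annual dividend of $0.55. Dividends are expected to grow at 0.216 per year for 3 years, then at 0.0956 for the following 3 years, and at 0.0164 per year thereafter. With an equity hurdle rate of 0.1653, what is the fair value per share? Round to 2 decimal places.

Three-stage DDM. Project D₁…D_6; terminal Gordon value at t=6 with g = 0.0164; discount at r = 0.1653.
D_1 = 0.6688
D_2 = 0.8133
D_3 = 0.9889
D_4 = 1.0835
D_5 = 1.1870
D_6 = 1.3005
TV_6 = 1.3219/(0.1653−0.0164) = 8.8775
P₀ = Σ Dₜ/(1+r)ᵗ + TV_6/(1+r)^6 = 7.0026

$7.00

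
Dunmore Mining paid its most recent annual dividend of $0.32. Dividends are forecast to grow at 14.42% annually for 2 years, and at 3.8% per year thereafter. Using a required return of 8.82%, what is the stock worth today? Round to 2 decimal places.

Two-stage DDM. Project D₁…D_2 at 0.1442, terminal growth 0.038, discount at r = 0.0882.
D_1 = 0.3661
D_2 = 0.4189
Terminal value at t=2: TV = D_3/(r−g) = 0.4349/(0.0882−0.038) = 8.6626
P₀ = 0.3661/(1+0.0882)^1 + 0.4189/(1+0.0882)^2 + 8.6626/(1+0.0882)^2 = 8.0055

$8.01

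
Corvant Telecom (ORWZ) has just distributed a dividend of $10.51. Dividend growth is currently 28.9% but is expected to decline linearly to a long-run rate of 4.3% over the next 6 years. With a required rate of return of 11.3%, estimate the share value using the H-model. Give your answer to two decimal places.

$267.40

H-model: P₀ = D₀[(1+g_L) + H(g_S−g_L)]/(r−g_L), with H = 6/2 = 3.
P₀ = 10.51 × [(1+0.043) + 3×(0.289−0.043)] / (0.113−0.043)
   = 10.51 × 1.7810 / 0.07 = 267.4044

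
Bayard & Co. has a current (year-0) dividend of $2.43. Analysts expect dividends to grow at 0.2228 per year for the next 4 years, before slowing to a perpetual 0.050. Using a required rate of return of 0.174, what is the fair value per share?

Two-stage DDM. Project D₁…D_4 at 0.2228, terminal growth 0.05, discount at r = 0.174.
D_1 = 2.9714
D_2 = 3.6334
D_3 = 4.4430
D_4 = 5.4329
Terminal value at t=4: TV = D_5/(r−g) = 5.7045/(0.174−0.05) = 46.0040
P₀ = 2.9714/(1+0.174)^1 + 3.6334/(1+0.174)^2 + 4.4430/(1+0.174)^3 + 5.4329/(1+0.174)^4 + 46.0040/(1+0.174)^4 = 34.9901

$34.99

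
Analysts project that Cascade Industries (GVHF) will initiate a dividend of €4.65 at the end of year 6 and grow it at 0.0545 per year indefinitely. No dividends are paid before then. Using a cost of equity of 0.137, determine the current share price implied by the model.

€29.66

Deferred-dividend DDM. At t=5 the remaining stream is a growing perpetuity with first payment D_6 = 4.65.
V_5 = D_6/(r−g) = 4.65/(0.137−0.0545) = 56.3636
P₀ = V_5/(1+r)^5 = 56.3636/(1+0.137)^5 = 29.6617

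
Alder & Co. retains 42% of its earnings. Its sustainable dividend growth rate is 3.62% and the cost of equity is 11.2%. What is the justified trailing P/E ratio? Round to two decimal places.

7.93

Payout ratio b = 1 − 0.42 = 0.58.
Justified trailing P/E = b(1+g)/(r−g) = 0.58×(1+0.0362)/(0.112−0.0362) = 7.9287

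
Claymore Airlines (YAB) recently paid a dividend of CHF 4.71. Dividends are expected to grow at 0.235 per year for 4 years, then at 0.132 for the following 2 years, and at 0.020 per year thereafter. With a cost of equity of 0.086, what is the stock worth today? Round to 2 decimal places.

CHF 175.29

Three-stage DDM. Project D₁…D_6; terminal Gordon value at t=6 with g = 0.02; discount at r = 0.086.
D_1 = 5.8168
D_2 = 7.1838
D_3 = 8.8720
D_4 = 10.9569
D_5 = 12.4032
D_6 = 14.0405
TV_6 = 14.3213/(0.086−0.02) = 216.9891
P₀ = Σ Dₜ/(1+r)ᵗ + TV_6/(1+r)^6 = 175.2899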